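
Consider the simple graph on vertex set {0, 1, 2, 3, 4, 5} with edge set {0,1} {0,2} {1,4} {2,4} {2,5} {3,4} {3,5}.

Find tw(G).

A width-2 tree decomposition is:
Bags: B1 = {0, 1, 2}  B2 = {1, 2, 4}  B3 = {2, 4, 5}  B4 = {3, 4, 5}
Tree: B1–B2, B2–B3, B3–B4
Each bag holds 3 vertices, so the decomposition has width 2, which upper-bounds the treewidth. Since 0–1–4–2–0 is a cycle in G, G is not acyclic. Forests are exactly the graphs of treewidth ≤ 1, so tw(G) ≥ 2. Hence tw(G) = 2 exactly.

2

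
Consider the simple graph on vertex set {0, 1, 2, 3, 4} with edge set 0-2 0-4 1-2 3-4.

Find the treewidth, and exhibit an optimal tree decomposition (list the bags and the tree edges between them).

Treewidth 1.
One optimal decomposition is:
Bags: B1 = {1, 2}  B2 = {0, 2}  B3 = {0, 4}  B4 = {3, 4}
Tree: B1–B2, B2–B3, B3–B4

Every bag has size at most 2, so the width is 2 − 1 = 1 and tw(G) ≤ 1. Since G has at least one edge (e.g. 1–2), it is not an edgeless graph, so tw(G) ≥ 1. The upper and lower bounds meet at 1, so that is the treewidth.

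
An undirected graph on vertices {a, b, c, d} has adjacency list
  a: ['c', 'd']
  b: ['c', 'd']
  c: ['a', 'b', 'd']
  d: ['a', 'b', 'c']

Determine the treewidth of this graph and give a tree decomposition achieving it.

Treewidth 2.
Bags: B1 = {a, c, d}  B2 = {b, c, d}
Tree: B1–B2

Each bag holds 3 vertices, so the decomposition has width 2, which upper-bounds the treewidth. Conversely, {a, c, d} is a clique of size 3, and the vertices of any clique must share a bag in every tree decomposition; so some bag has ≥ 3 vertices and tw(G) ≥ 2. Hence tw(G) = 2 exactly.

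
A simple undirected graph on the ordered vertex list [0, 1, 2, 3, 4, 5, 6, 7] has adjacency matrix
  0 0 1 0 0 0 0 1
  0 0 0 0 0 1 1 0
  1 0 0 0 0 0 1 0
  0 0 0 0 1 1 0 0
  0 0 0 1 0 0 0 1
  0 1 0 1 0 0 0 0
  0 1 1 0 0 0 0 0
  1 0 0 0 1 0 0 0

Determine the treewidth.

2

A width-2 tree decomposition is:
Bags: B1 = {1, 5, 6}  B2 = {3, 5, 6}  B3 = {3, 4, 6}  B4 = {4, 6, 7}  B5 = {0, 6, 7}  B6 = {0, 2, 6}
Tree: B1–B2, B2–B3, B3–B4, B4–B5, B5–B6
Each bag holds 3 vertices, so the decomposition has width 2, which upper-bounds the treewidth. The edges 6–1–5–3–4–7–0–2–6 form a cycle, so G is not a tree and its treewidth is at least 2. Combining the bounds, tw(G) = 2.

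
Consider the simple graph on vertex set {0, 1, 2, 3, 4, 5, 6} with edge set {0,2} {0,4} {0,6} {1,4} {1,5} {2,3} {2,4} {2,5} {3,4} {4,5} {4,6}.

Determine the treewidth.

2

A width-2 tree decomposition is:
Bags: B1 = {0, 2, 4}  B2 = {0, 4, 6}  B3 = {2, 4, 5}  B4 = {2, 3, 4}  B5 = {1, 4, 5}
Tree: B1–B2, B1–B3, B1–B4, B3–B5
The largest bag has 3 vertices, giving width 2; this decomposition certifies tw(G) ≤ 2. Conversely, {1, 4, 5} is a clique of size 3, and the vertices of any clique must share a bag in every tree decomposition; so some bag has ≥ 3 vertices and tw(G) ≥ 2. Hence tw(G) = 2 exactly.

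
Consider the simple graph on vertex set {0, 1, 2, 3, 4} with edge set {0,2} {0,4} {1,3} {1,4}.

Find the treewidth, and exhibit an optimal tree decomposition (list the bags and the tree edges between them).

Each bag holds 2 vertices, so the decomposition has width 1, which upper-bounds the treewidth. Any graph with an edge has treewidth ≥ 1, and G has the edge 3–1. The upper and lower bounds meet at 1, so that is the treewidth.

Treewidth 1.
One such decomposition:
Bags: B1 = {1, 3}  B2 = {1, 4}  B3 = {0, 4}  B4 = {0, 2}
Tree: B1–B2, B2–B3, B3–B4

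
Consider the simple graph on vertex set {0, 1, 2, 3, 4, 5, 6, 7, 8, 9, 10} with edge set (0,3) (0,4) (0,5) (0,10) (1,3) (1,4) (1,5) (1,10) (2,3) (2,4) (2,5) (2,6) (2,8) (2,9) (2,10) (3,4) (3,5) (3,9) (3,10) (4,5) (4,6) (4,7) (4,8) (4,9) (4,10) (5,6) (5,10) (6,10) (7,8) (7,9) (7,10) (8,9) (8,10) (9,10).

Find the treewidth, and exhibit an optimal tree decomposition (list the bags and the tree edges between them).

The largest bag has 5 vertices, giving width 4; this decomposition certifies tw(G) ≤ 4. Conversely, {0, 3, 4, 5, 10} is a clique of size 5, and the vertices of any clique must share a bag in every tree decomposition; so some bag has ≥ 5 vertices and tw(G) ≥ 4. The upper and lower bounds meet at 4, so that is the treewidth.

Treewidth 4.
Bags: B1 = {2, 3, 4, 5, 10}  B2 = {1, 3, 4, 5, 10}  B3 = {2, 4, 5, 6, 10}  B4 = {2, 3, 4, 9, 10}  B5 = {2, 4, 8, 9, 10}  B6 = {4, 7, 8, 9, 10}  B7 = {0, 3, 4, 5, 10}
Tree: B1–B2, B1–B3, B1–B4, B4–B5, B5–B6, B2–B7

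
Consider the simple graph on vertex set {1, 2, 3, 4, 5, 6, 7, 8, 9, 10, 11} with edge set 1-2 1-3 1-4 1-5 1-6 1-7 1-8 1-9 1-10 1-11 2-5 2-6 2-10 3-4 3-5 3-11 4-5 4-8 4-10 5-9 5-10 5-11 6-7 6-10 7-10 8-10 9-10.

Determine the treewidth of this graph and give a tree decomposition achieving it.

The largest bag has 4 vertices, giving width 3; this decomposition certifies tw(G) ≤ 3. For the lower bound, the 4 vertices {1, 3, 5, 11} are pairwise adjacent, and any tree decomposition puts a clique entirely inside one bag — forcing width ≥ 3. The upper and lower bounds meet at 3, so that is the treewidth.

Treewidth 3.
One optimal decomposition is:
Bags: B1 = {1, 4, 8, 10}  B2 = {1, 4, 5, 10}  B3 = {1, 3, 4, 5}  B4 = {1, 2, 5, 10}  B5 = {1, 5, 9, 10}  B6 = {1, 3, 5, 11}  B7 = {1, 2, 6, 10}  B8 = {1, 6, 7, 10}
Tree: B1–B2, B2–B3, B2–B4, B4–B5, B3–B6, B4–B7, B7–B8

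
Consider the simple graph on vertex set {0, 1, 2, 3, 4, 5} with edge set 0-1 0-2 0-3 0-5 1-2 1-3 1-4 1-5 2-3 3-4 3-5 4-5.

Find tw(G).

3

A width-3 tree decomposition is:
Bags: B1 = {1, 3, 4, 5}  B2 = {0, 1, 3, 5}  B3 = {0, 1, 2, 3}
Tree: B1–B2, B2–B3
Every bag has size at most 4, so the width is 4 − 1 = 3 and tw(G) ≤ 3. For the lower bound, the 4 vertices {0, 1, 2, 3} are pairwise adjacent, and any tree decomposition puts a clique entirely inside one bag — forcing width ≥ 3. The upper and lower bounds meet at 3, so that is the treewidth.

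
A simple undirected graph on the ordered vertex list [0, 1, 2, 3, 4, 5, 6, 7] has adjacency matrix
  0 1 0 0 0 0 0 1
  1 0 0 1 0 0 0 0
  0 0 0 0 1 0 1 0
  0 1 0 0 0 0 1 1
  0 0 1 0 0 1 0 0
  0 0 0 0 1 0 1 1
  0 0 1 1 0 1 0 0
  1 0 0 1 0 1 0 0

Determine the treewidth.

2

A width-2 tree decomposition is:
Bags: B1 = {0, 1, 7}  B2 = {1, 3, 7}  B3 = {3, 5, 7}  B4 = {3, 5, 6}  B5 = {4, 5, 6}  B6 = {2, 4, 6}
Tree: B1–B2, B2–B3, B3–B4, B4–B5, B5–B6
Each bag holds 3 vertices, so the decomposition has width 2, which upper-bounds the treewidth. Since 0–1–3–7–0 is a cycle in G, G is not acyclic. Forests are exactly the graphs of treewidth ≤ 1, so tw(G) ≥ 2. Hence tw(G) = 2 exactly.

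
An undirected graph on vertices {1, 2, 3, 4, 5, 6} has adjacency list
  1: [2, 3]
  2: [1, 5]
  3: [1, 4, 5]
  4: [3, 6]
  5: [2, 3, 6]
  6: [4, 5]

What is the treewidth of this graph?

2

A width-2 tree decomposition is:
Bags: B1 = {1, 2, 5}  B2 = {1, 3, 5}  B3 = {3, 5, 6}  B4 = {3, 4, 6}
Tree: B1–B2, B2–B3, B3–B4
Each bag holds 3 vertices, so the decomposition has width 2, which upper-bounds the treewidth. The edges 2–1–3–5–2 form a cycle, so G is not a tree and its treewidth is at least 2. Therefore the treewidth is 2.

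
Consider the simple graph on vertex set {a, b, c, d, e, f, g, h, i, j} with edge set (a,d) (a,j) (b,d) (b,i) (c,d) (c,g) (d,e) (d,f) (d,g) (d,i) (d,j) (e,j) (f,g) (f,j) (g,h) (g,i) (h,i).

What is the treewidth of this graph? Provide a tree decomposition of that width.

Treewidth 2.
Bags: B1 = {d, g, i}  B2 = {d, f, g}  B3 = {g, h, i}  B4 = {d, f, j}  B5 = {b, d, i}  B6 = {a, d, j}  B7 = {c, d, g}  B8 = {d, e, j}
Tree: B1–B2, B1–B3, B2–B4, B1–B5, B4–B6, B1–B7, B4–B8

Each bag holds 3 vertices, so the decomposition has width 2, which upper-bounds the treewidth. For the lower bound, the 3 vertices {c, d, g} are pairwise adjacent, and any tree decomposition puts a clique entirely inside one bag — forcing width ≥ 2. Therefore the treewidth is 2.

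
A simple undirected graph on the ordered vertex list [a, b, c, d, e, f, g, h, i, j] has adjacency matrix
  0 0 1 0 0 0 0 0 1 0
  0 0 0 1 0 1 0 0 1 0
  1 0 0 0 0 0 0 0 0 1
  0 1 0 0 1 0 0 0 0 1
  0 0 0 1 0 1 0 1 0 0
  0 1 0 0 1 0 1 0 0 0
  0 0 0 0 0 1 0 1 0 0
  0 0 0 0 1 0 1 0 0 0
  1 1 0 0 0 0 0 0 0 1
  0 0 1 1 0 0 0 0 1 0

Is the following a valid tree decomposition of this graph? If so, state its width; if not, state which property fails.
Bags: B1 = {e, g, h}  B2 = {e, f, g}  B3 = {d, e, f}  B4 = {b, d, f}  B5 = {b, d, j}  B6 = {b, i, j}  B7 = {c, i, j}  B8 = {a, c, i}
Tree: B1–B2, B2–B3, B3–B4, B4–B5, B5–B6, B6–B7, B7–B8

Vertex coverage: the bags together contain {a, b, c, d, e, f, g, h, i, j}, the full vertex set. Edge coverage: each edge of G has both endpoints in at least one bag. Running intersection: for every vertex, the bags containing it form a connected subtree. All three properties hold, so this is a valid tree decomposition of width max|bag| − 1 = 2, and hence tw(G) ≤ 2.

Yes; width 2.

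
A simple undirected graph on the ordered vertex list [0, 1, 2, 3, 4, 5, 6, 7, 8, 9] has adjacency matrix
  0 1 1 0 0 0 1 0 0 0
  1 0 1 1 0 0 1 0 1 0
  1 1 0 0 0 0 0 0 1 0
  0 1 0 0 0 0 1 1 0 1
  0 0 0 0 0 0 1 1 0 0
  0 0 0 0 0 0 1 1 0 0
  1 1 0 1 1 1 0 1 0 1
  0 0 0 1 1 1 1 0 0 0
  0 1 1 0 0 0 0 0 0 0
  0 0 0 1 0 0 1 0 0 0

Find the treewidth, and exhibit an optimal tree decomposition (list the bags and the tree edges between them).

Treewidth 2.
One such decomposition:
Bags: B1 = {4, 6, 7}  B2 = {3, 6, 7}  B3 = {1, 3, 6}  B4 = {0, 1, 6}  B5 = {0, 1, 2}  B6 = {3, 6, 9}  B7 = {5, 6, 7}  B8 = {1, 2, 8}
Tree: B1–B2, B2–B3, B3–B4, B4–B5, B2–B6, B1–B7, B5–B8

Every bag has size at most 3, so the width is 3 − 1 = 2 and tw(G) ≤ 2. For the lower bound, the 3 vertices {1, 2, 8} are pairwise adjacent, and any tree decomposition puts a clique entirely inside one bag — forcing width ≥ 2. Therefore the treewidth is 2.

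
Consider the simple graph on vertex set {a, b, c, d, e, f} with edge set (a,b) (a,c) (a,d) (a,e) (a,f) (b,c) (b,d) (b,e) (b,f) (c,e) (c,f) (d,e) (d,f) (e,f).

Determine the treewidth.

A width-4 tree decomposition is:
Bags: B1 = {a, b, d, e, f}  B2 = {a, b, c, e, f}
Tree: B1–B2
Each bag holds 5 vertices, so the decomposition has width 4, which upper-bounds the treewidth. For the lower bound, the 5 vertices {a, b, d, e, f} are pairwise adjacent, and any tree decomposition puts a clique entirely inside one bag — forcing width ≥ 4. The upper and lower bounds meet at 4, so that is the treewidth.

4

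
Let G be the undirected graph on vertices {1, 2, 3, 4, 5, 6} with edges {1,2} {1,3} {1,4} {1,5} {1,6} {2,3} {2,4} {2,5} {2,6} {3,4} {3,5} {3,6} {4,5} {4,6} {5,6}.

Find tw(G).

5

A width-5 tree decomposition is:
Bags: B1 = {1, 2, 3, 4, 5, 6}
Tree: (single bag)
A single bag containing all 6 vertices is trivially a valid decomposition of width 5. On the other hand G contains the 6-clique {1, 2, 3, 4, 5, 6}. A clique must lie in a single bag of any decomposition, so no decomposition can have width below 5. Hence tw(G) = 5 exactly.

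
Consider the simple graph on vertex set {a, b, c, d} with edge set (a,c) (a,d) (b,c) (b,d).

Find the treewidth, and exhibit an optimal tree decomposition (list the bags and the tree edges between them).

Every bag has size at most 3, so the width is 3 − 1 = 2 and tw(G) ≤ 2. For the lower bound, G contains the cycle b–c–a–d–b, so G is not a forest; only forests have treewidth ≤ 1, hence tw(G) ≥ 2. Therefore the treewidth is 2.

Treewidth 2.
Bags: B1 = {a, b, c}  B2 = {a, b, d}
Tree: B1–B2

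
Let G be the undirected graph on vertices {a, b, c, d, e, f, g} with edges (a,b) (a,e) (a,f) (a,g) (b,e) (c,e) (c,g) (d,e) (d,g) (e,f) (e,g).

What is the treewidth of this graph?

2

A width-2 tree decomposition is:
Bags: B1 = {d, e, g}  B2 = {a, e, g}  B3 = {c, e, g}  B4 = {a, e, f}  B5 = {a, b, e}
Tree: B1–B2, B1–B3, B2–B4, B2–B5
The largest bag has 3 vertices, giving width 2; this decomposition certifies tw(G) ≤ 2. Conversely, {d, e, g} is a clique of size 3, and the vertices of any clique must share a bag in every tree decomposition; so some bag has ≥ 3 vertices and tw(G) ≥ 2. The upper and lower bounds meet at 2, so that is the treewidth.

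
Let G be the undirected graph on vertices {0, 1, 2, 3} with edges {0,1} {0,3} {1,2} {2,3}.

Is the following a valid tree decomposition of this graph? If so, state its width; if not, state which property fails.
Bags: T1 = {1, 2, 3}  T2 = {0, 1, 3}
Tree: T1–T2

Yes; width 2.

Vertex coverage: the bags together contain {0, 1, 2, 3}, the full vertex set. Edge coverage: each edge of G has both endpoints in at least one bag. Running intersection: for every vertex, the bags containing it form a connected subtree. All three properties hold, so this is a valid tree decomposition of width max|bag| − 1 = 2, and hence tw(G) ≤ 2.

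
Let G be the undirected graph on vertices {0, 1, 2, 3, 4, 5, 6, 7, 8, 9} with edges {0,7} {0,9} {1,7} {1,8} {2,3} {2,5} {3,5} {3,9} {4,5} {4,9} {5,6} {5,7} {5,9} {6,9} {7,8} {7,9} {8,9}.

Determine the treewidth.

2

A width-2 tree decomposition is:
Bags: B1 = {5, 7, 9}  B2 = {3, 5, 9}  B3 = {5, 6, 9}  B4 = {0, 7, 9}  B5 = {7, 8, 9}  B6 = {4, 5, 9}  B7 = {2, 3, 5}  B8 = {1, 7, 8}
Tree: B1–B2, B1–B3, B1–B4, B4–B5, B2–B6, B2–B7, B5–B8
The largest bag has 3 vertices, giving width 2; this decomposition certifies tw(G) ≤ 2. Conversely, {1, 7, 8} is a clique of size 3, and the vertices of any clique must share a bag in every tree decomposition; so some bag has ≥ 3 vertices and tw(G) ≥ 2. Therefore the treewidth is 2.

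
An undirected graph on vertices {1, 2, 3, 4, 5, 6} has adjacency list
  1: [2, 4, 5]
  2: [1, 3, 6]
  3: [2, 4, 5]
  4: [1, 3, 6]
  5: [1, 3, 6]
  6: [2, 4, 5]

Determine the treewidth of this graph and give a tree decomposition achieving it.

Every bag has size at most 4, so the width is 4 − 1 = 3 and tw(G) ≤ 3. For the lower bound: the 4 vertex sets {4,6}, {1,2}, {3}, {5} are disjoint, each induces a connected subgraph, and every pair is joined by at least one edge of G. Contracting each set to a single vertex therefore yields K_{4} as a minor, and since treewidth is minor-monotone, tw(G) ≥ tw(K_{4}) = 3. Therefore the treewidth is 3.

Treewidth 3.
One such decomposition:
Bags: B1 = {1, 3, 4, 6}  B2 = {1, 2, 3, 6}  B3 = {1, 3, 5, 6}
Tree: B1–B2, B2–B3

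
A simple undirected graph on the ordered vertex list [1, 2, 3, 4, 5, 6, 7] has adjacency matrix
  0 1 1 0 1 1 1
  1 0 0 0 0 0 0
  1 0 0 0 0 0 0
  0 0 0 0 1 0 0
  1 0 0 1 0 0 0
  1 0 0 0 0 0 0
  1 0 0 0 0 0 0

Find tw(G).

1

A width-1 tree decomposition is:
Bags: B1 = {1, 2}  B2 = {1, 6}  B3 = {1, 5}  B4 = {4, 5}  B5 = {1, 3}  B6 = {1, 7}
Tree: B1–B2, B1–B3, B3–B4, B3–B5, B3–B6
Each bag holds 2 vertices, so the decomposition has width 1, which upper-bounds the treewidth. Since G has at least one edge (e.g. 1–2), it is not an edgeless graph, so tw(G) ≥ 1. Hence tw(G) = 1 exactly.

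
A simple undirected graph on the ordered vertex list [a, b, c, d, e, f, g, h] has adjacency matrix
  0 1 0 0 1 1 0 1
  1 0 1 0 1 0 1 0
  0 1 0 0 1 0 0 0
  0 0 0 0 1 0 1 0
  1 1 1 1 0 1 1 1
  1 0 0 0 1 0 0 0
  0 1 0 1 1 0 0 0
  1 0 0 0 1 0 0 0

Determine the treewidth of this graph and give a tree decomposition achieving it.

Treewidth 2.
Bags: B1 = {a, b, e}  B2 = {b, e, g}  B3 = {d, e, g}  B4 = {a, e, f}  B5 = {b, c, e}  B6 = {a, e, h}
Tree: B1–B2, B2–B3, B1–B4, B2–B5, B4–B6

Each bag holds 3 vertices, so the decomposition has width 2, which upper-bounds the treewidth. Conversely, {d, e, g} is a clique of size 3, and the vertices of any clique must share a bag in every tree decomposition; so some bag has ≥ 3 vertices and tw(G) ≥ 2. Hence tw(G) = 2 exactly.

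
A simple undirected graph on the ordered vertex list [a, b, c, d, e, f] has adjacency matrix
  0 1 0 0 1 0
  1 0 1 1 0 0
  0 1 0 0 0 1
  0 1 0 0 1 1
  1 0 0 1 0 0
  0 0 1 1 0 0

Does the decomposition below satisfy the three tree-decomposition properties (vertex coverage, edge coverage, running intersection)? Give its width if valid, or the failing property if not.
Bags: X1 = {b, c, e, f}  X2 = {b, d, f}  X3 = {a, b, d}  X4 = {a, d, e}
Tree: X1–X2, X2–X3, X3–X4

A tree decomposition must satisfy three properties: every vertex lies in some bag; for every edge, both endpoints lie together in some bag; and for every vertex, the bags containing it form a connected subtree. Here bags containing vertex e are not connected in the tree, so the decomposition is invalid.

No — bags containing vertex e are not connected in the tree.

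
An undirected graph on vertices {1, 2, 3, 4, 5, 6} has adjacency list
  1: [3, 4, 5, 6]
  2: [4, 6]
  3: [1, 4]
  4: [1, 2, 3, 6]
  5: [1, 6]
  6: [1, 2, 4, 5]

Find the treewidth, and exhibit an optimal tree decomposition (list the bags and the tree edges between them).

Treewidth 2.
One optimal decomposition is:
Bags: B1 = {2, 4, 6}  B2 = {1, 4, 6}  B3 = {1, 3, 4}  B4 = {1, 5, 6}
Tree: B1–B2, B2–B3, B2–B4

The largest bag has 3 vertices, giving width 2; this decomposition certifies tw(G) ≤ 2. On the other hand G contains the 3-clique {1, 3, 4}. A clique must lie in a single bag of any decomposition, so no decomposition can have width below 2. The upper and lower bounds meet at 2, so that is the treewidth.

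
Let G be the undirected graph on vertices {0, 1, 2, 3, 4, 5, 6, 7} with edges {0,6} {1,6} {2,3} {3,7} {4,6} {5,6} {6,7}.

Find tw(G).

A width-1 tree decomposition is:
Bags: B1 = {3, 7}  B2 = {6, 7}  B3 = {5, 6}  B4 = {2, 3}  B5 = {1, 6}  B6 = {4, 6}  B7 = {0, 6}
Tree: B1–B2, B2–B3, B1–B4, B2–B5, B2–B6, B2–B7
The largest bag has 2 vertices, giving width 1; this decomposition certifies tw(G) ≤ 1. Any graph with an edge has treewidth ≥ 1, and G has the edge 7–3. Therefore the treewidth is 1.

1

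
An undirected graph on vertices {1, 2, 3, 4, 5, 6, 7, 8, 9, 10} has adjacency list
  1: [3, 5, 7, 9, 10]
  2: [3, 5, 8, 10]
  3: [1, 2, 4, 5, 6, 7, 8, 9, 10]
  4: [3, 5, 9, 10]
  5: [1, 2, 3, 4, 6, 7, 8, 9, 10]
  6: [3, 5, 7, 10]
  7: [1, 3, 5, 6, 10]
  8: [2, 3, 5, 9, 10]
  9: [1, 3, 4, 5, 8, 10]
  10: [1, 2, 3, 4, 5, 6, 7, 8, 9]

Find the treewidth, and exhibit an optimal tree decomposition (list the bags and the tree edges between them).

The largest bag has 5 vertices, giving width 4; this decomposition certifies tw(G) ≤ 4. For the lower bound, the 5 vertices {3, 5, 8, 9, 10} are pairwise adjacent, and any tree decomposition puts a clique entirely inside one bag — forcing width ≥ 4. Hence tw(G) = 4 exactly.

Treewidth 4.
One optimal decomposition is:
Bags: B1 = {3, 5, 8, 9, 10}  B2 = {3, 4, 5, 9, 10}  B3 = {1, 3, 5, 9, 10}  B4 = {1, 3, 5, 7, 10}  B5 = {2, 3, 5, 8, 10}  B6 = {3, 5, 6, 7, 10}
Tree: B1–B2, B1–B3, B3–B4, B1–B5, B4–B6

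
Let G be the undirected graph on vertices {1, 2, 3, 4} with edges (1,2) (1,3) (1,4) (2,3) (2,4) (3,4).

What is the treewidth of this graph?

3

A width-3 tree decomposition is:
Bags: B1 = {1, 2, 3, 4}
Tree: (single bag)
A single bag containing all 4 vertices is trivially a valid decomposition of width 3. On the other hand G contains the 4-clique {1, 2, 3, 4}. A clique must lie in a single bag of any decomposition, so no decomposition can have width below 3. Hence tw(G) = 3 exactly.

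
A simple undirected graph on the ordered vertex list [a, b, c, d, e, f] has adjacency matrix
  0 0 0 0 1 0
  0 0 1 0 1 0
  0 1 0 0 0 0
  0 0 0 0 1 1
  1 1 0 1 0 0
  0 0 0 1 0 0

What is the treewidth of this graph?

1

A width-1 tree decomposition is:
Bags: B1 = {d, e}  B2 = {b, e}  B3 = {d, f}  B4 = {a, e}  B5 = {b, c}
Tree: B1–B2, B1–B3, B1–B4, B2–B5
The largest bag has 2 vertices, giving width 1; this decomposition certifies tw(G) ≤ 1. Since G has at least one edge (e.g. d–e), it is not an edgeless graph, so tw(G) ≥ 1. Therefore the treewidth is 1.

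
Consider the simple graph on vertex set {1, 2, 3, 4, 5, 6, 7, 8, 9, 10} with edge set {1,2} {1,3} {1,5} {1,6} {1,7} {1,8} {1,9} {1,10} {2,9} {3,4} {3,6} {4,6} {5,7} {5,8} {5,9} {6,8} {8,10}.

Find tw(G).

2

A width-2 tree decomposition is:
Bags: B1 = {1, 5, 8}  B2 = {1, 6, 8}  B3 = {1, 3, 6}  B4 = {1, 5, 7}  B5 = {1, 5, 9}  B6 = {1, 8, 10}  B7 = {3, 4, 6}  B8 = {1, 2, 9}
Tree: B1–B2, B2–B3, B1–B4, B4–B5, B2–B6, B3–B7, B5–B8
Each bag holds 3 vertices, so the decomposition has width 2, which upper-bounds the treewidth. For the lower bound, the 3 vertices {1, 2, 9} are pairwise adjacent, and any tree decomposition puts a clique entirely inside one bag — forcing width ≥ 2. Hence tw(G) = 2 exactly.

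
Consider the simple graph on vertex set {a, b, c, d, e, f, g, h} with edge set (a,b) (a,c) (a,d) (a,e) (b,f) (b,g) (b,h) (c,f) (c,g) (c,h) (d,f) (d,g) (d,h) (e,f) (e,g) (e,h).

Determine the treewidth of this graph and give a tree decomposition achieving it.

Each bag holds 5 vertices, so the decomposition has width 4, which upper-bounds the treewidth. For the lower bound: the 5 vertex sets {b,g}, {e,h}, {c,f}, {a}, {d} are disjoint, each induces a connected subgraph, and every pair is joined by at least one edge of G. Contracting each set to a single vertex therefore yields K_{5} as a minor, and since treewidth is minor-monotone, tw(G) ≥ tw(K_{5}) = 4. Combining the bounds, tw(G) = 4.

Treewidth 4.
One such decomposition:
Bags: B1 = {a, b, f, g, h}  B2 = {a, e, f, g, h}  B3 = {a, c, f, g, h}  B4 = {a, d, f, g, h}
Tree: B1–B2, B2–B3, B3–B4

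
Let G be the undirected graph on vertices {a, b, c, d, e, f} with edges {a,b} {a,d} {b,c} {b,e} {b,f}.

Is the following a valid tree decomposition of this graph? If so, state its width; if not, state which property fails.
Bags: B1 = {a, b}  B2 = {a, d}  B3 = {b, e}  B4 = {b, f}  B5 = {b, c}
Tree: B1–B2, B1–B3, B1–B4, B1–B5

Every vertex of G appears in some bag (union = {a, b, c, d, e, f}); every edge is covered by a bag; and for each vertex v the set of bags containing v is connected in the bag tree. The decomposition is therefore valid. The largest bag has 2 vertices, so the width is 1.

Yes; width 1.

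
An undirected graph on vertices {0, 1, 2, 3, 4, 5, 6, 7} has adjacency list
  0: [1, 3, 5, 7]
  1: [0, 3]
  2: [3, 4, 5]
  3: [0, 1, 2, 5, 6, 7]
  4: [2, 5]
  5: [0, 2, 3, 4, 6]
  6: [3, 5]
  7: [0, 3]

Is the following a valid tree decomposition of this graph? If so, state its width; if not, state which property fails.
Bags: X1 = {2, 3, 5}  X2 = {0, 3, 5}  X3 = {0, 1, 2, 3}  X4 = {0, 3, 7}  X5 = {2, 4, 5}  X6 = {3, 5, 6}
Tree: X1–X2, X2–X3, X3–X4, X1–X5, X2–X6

A tree decomposition must satisfy three properties: every vertex lies in some bag; for every edge, both endpoints lie together in some bag; and for every vertex, the bags containing it form a connected subtree. Here bags containing vertex 2 are not connected in the tree, so the decomposition is invalid.

No — bags containing vertex 2 are not connected in the tree.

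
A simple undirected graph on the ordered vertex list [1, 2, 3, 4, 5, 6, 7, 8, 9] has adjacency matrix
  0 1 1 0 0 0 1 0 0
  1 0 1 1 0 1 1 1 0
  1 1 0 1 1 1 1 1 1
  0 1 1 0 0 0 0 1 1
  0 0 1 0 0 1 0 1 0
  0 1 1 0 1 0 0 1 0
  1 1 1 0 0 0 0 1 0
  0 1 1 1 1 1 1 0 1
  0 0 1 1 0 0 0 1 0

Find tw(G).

A width-3 tree decomposition is:
Bags: B1 = {2, 3, 4, 8}  B2 = {2, 3, 6, 8}  B3 = {3, 5, 6, 8}  B4 = {2, 3, 7, 8}  B5 = {1, 2, 3, 7}  B6 = {3, 4, 8, 9}
Tree: B1–B2, B2–B3, B2–B4, B4–B5, B1–B6
Each bag holds 4 vertices, so the decomposition has width 3, which upper-bounds the treewidth. Conversely, {3, 4, 8, 9} is a clique of size 4, and the vertices of any clique must share a bag in every tree decomposition; so some bag has ≥ 4 vertices and tw(G) ≥ 3. Hence tw(G) = 3 exactly.

3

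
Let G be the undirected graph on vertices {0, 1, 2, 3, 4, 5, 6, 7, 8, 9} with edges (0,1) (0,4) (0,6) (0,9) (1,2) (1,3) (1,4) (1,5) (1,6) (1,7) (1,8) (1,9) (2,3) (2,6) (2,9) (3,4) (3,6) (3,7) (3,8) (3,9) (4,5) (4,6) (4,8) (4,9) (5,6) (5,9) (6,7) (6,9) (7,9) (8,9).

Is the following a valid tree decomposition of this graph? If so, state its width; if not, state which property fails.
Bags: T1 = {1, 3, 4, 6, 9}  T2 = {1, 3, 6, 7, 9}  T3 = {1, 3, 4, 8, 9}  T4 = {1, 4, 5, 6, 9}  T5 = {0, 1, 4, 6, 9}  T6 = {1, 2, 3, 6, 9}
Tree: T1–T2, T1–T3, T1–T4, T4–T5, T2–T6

Yes; width 4.

Checking the three conditions: (i) the bags cover all of {0, 1, 2, 3, 4, 5, 6, 7, 8, 9}; (ii) for each edge, some bag contains both endpoints; (iii) the bags containing any fixed vertex form a subtree. All hold, so the decomposition is valid with width 5 − 1 = 4.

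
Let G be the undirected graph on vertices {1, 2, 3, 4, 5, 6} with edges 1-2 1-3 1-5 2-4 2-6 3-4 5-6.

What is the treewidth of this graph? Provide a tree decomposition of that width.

The largest bag has 3 vertices, giving width 2; this decomposition certifies tw(G) ≤ 2. For the lower bound, G contains the cycle 6–5–1–2–6, so G is not a forest; only forests have treewidth ≤ 1, hence tw(G) ≥ 2. Hence tw(G) = 2 exactly.

Treewidth 2.
One such decomposition:
Bags: B1 = {2, 5, 6}  B2 = {1, 2, 5}  B3 = {1, 2, 4}  B4 = {1, 3, 4}
Tree: B1–B2, B2–B3, B3–B4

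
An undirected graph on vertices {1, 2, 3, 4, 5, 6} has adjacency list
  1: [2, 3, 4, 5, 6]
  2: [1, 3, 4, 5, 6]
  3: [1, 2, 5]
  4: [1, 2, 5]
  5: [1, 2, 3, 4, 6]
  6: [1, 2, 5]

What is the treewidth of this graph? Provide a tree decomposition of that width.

Treewidth 3.
Bags: B1 = {1, 2, 5, 6}  B2 = {1, 2, 4, 5}  B3 = {1, 2, 3, 5}
Tree: B1–B2, B1–B3

Each bag holds 4 vertices, so the decomposition has width 3, which upper-bounds the treewidth. Conversely, {1, 2, 3, 5} is a clique of size 4, and the vertices of any clique must share a bag in every tree decomposition; so some bag has ≥ 4 vertices and tw(G) ≥ 3. Hence tw(G) = 3 exactly.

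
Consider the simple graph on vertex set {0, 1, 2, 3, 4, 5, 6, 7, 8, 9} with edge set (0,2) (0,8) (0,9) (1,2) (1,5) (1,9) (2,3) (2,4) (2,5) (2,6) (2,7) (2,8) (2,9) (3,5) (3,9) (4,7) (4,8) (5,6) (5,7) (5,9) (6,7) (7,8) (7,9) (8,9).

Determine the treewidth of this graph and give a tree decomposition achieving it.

Each bag holds 4 vertices, so the decomposition has width 3, which upper-bounds the treewidth. On the other hand G contains the 4-clique {0, 2, 8, 9}. A clique must lie in a single bag of any decomposition, so no decomposition can have width below 3. Therefore the treewidth is 3.

Treewidth 3.
Bags: B1 = {2, 7, 8, 9}  B2 = {2, 5, 7, 9}  B3 = {2, 3, 5, 9}  B4 = {0, 2, 8, 9}  B5 = {1, 2, 5, 9}  B6 = {2, 5, 6, 7}  B7 = {2, 4, 7, 8}
Tree: B1–B2, B2–B3, B1–B4, B2–B5, B2–B6, B1–B7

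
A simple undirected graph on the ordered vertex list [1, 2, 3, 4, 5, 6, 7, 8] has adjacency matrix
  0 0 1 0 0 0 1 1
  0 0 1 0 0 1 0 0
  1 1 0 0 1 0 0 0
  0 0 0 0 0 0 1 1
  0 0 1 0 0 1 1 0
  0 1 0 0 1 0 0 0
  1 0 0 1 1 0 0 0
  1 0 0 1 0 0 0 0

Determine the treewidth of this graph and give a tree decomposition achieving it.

The largest bag has 3 vertices, giving width 2; this decomposition certifies tw(G) ≤ 2. Since 6–2–3–5–6 is a cycle in G, G is not acyclic. Forests are exactly the graphs of treewidth ≤ 1, so tw(G) ≥ 2. Hence tw(G) = 2 exactly.

Treewidth 2.
Bags: B1 = {2, 5, 6}  B2 = {2, 3, 5}  B3 = {3, 5, 7}  B4 = {1, 3, 7}  B5 = {1, 4, 7}  B6 = {1, 4, 8}
Tree: B1–B2, B2–B3, B3–B4, B4–B5, B5–B6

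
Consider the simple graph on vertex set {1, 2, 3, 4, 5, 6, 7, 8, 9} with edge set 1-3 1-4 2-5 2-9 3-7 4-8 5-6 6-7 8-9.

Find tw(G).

2

A width-2 tree decomposition is:
Bags: B1 = {3, 6, 7}  B2 = {1, 3, 6}  B3 = {1, 4, 6}  B4 = {4, 6, 8}  B5 = {6, 8, 9}  B6 = {2, 6, 9}  B7 = {2, 5, 6}
Tree: B1–B2, B2–B3, B3–B4, B4–B5, B5–B6, B6–B7
Each bag holds 3 vertices, so the decomposition has width 2, which upper-bounds the treewidth. The edges 6–7–3–1–4–8–9–2–5–6 form a cycle, so G is not a tree and its treewidth is at least 2. The upper and lower bounds meet at 2, so that is the treewidth.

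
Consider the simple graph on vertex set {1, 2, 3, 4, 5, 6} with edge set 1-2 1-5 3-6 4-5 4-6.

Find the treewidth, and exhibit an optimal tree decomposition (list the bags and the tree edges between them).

Every bag has size at most 2, so the width is 2 − 1 = 1 and tw(G) ≤ 1. Since G has at least one edge (e.g. 2–1), it is not an edgeless graph, so tw(G) ≥ 1. Hence tw(G) = 1 exactly.

Treewidth 1.
One such decomposition:
Bags: B1 = {1, 2}  B2 = {1, 5}  B3 = {4, 5}  B4 = {4, 6}  B5 = {3, 6}
Tree: B1–B2, B2–B3, B3–B4, B4–B5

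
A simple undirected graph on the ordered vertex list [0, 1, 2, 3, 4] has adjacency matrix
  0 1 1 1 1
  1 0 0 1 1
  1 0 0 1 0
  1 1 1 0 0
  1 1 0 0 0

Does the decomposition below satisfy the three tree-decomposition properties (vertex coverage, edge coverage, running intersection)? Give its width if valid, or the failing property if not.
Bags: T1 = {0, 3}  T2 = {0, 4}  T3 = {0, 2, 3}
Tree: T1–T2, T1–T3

A tree decomposition must satisfy three properties: every vertex lies in some bag; for every edge, both endpoints lie together in some bag; and for every vertex, the bags containing it form a connected subtree. Here vertex 1 appears in no bag, so the decomposition is invalid.

No — vertex 1 appears in no bag.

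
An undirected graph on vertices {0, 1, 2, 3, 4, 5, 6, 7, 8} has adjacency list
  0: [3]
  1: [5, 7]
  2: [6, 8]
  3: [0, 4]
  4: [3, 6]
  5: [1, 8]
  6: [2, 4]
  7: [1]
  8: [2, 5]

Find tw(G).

A width-1 tree decomposition is:
Bags: B1 = {1, 7}  B2 = {1, 5}  B3 = {5, 8}  B4 = {2, 8}  B5 = {2, 6}  B6 = {4, 6}  B7 = {3, 4}  B8 = {0, 3}
Tree: B1–B2, B2–B3, B3–B4, B4–B5, B5–B6, B6–B7, B7–B8
Each bag holds 2 vertices, so the decomposition has width 1, which upper-bounds the treewidth. Since G has at least one edge (e.g. 7–1), it is not an edgeless graph, so tw(G) ≥ 1. Combining the bounds, tw(G) = 1.

1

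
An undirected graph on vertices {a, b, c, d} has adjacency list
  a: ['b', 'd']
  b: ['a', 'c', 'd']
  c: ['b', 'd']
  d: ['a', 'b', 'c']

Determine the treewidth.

A width-2 tree decomposition is:
Bags: B1 = {a, b, d}  B2 = {b, c, d}
Tree: B1–B2
Every bag has size at most 3, so the width is 3 − 1 = 2 and tw(G) ≤ 2. Conversely, {b, c, d} is a clique of size 3, and the vertices of any clique must share a bag in every tree decomposition; so some bag has ≥ 3 vertices and tw(G) ≥ 2. Combining the bounds, tw(G) = 2.

2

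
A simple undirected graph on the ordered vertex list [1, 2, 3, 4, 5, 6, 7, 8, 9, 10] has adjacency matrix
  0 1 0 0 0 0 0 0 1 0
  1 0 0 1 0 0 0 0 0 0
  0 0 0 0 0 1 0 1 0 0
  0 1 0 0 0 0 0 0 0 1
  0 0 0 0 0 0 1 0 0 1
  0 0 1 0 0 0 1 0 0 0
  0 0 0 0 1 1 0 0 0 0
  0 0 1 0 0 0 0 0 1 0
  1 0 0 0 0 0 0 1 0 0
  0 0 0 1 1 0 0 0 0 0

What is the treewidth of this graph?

A width-2 tree decomposition is:
Bags: B1 = {5, 6, 7}  B2 = {3, 5, 6}  B3 = {3, 5, 8}  B4 = {5, 8, 9}  B5 = {1, 5, 9}  B6 = {1, 2, 5}  B7 = {2, 4, 5}  B8 = {4, 5, 10}
Tree: B1–B2, B2–B3, B3–B4, B4–B5, B5–B6, B6–B7, B7–B8
The largest bag has 3 vertices, giving width 2; this decomposition certifies tw(G) ≤ 2. Since 5–7–6–3–8–9–1–2–4–10–5 is a cycle in G, G is not acyclic. Forests are exactly the graphs of treewidth ≤ 1, so tw(G) ≥ 2. The upper and lower bounds meet at 2, so that is the treewidth.

2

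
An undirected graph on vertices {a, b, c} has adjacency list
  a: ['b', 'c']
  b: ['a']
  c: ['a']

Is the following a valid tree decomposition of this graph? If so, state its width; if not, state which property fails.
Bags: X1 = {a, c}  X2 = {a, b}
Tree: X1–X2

Every vertex of G appears in some bag (union = {a, b, c}); every edge is covered by a bag; and for each vertex v the set of bags containing v is connected in the bag tree. The decomposition is therefore valid. The largest bag has 2 vertices, so the width is 1.

Yes; width 1.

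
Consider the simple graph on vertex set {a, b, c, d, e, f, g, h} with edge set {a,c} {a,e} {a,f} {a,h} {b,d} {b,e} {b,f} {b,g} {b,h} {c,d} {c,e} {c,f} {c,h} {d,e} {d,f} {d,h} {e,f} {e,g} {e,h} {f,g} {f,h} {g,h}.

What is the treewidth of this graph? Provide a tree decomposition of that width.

Each bag holds 5 vertices, so the decomposition has width 4, which upper-bounds the treewidth. For the lower bound, the 5 vertices {c, d, e, f, h} are pairwise adjacent, and any tree decomposition puts a clique entirely inside one bag — forcing width ≥ 4. Combining the bounds, tw(G) = 4.

Treewidth 4.
Bags: B1 = {b, d, e, f, h}  B2 = {c, d, e, f, h}  B3 = {b, e, f, g, h}  B4 = {a, c, e, f, h}
Tree: B1–B2, B1–B3, B2–B4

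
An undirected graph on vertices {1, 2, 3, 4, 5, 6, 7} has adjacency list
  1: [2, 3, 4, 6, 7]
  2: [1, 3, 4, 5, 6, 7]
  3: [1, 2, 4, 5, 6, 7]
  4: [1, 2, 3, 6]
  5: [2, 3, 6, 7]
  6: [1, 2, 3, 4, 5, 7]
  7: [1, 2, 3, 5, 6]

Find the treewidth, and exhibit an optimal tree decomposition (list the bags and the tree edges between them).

The largest bag has 5 vertices, giving width 4; this decomposition certifies tw(G) ≤ 4. Conversely, {1, 2, 3, 4, 6} is a clique of size 5, and the vertices of any clique must share a bag in every tree decomposition; so some bag has ≥ 5 vertices and tw(G) ≥ 4. Combining the bounds, tw(G) = 4.

Treewidth 4.
Bags: B1 = {2, 3, 5, 6, 7}  B2 = {1, 2, 3, 6, 7}  B3 = {1, 2, 3, 4, 6}
Tree: B1–B2, B2–B3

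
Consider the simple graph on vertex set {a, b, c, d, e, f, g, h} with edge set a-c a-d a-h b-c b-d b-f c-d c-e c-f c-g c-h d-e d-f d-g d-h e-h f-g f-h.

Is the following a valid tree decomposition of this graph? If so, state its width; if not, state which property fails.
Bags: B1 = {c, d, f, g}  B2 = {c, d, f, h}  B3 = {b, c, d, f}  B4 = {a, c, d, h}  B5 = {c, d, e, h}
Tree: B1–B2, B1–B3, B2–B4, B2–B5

Yes; width 3.

Checking the three conditions: (i) the bags cover all of {a, b, c, d, e, f, g, h}; (ii) for each edge, some bag contains both endpoints; (iii) the bags containing any fixed vertex form a subtree. All hold, so the decomposition is valid with width 4 − 1 = 3.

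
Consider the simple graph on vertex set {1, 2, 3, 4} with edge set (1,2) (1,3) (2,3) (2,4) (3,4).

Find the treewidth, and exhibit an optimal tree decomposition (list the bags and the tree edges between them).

The largest bag has 3 vertices, giving width 2; this decomposition certifies tw(G) ≤ 2. Conversely, {1, 2, 3} is a clique of size 3, and the vertices of any clique must share a bag in every tree decomposition; so some bag has ≥ 3 vertices and tw(G) ≥ 2. Therefore the treewidth is 2.

Treewidth 2.
One such decomposition:
Bags: B1 = {1, 2, 3}  B2 = {2, 3, 4}
Tree: B1–B2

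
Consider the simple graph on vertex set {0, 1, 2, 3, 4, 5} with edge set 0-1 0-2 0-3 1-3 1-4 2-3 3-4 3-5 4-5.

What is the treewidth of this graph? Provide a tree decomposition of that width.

Every bag has size at most 3, so the width is 3 − 1 = 2 and tw(G) ≤ 2. On the other hand G contains the 3-clique {0, 1, 3}. A clique must lie in a single bag of any decomposition, so no decomposition can have width below 2. The upper and lower bounds meet at 2, so that is the treewidth.

Treewidth 2.
One optimal decomposition is:
Bags: B1 = {1, 3, 4}  B2 = {0, 1, 3}  B3 = {3, 4, 5}  B4 = {0, 2, 3}
Tree: B1–B2, B1–B3, B2–B4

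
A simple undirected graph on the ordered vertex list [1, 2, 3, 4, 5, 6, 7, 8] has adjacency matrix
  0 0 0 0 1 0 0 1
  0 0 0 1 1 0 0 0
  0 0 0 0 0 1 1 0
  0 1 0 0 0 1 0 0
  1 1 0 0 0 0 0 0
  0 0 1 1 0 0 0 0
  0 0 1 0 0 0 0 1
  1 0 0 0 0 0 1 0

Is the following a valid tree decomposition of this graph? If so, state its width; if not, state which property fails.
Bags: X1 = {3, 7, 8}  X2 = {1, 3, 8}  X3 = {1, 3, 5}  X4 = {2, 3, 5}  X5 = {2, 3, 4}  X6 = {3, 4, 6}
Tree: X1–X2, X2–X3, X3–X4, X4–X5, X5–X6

Checking the three conditions: (i) the bags cover all of {1, 2, 3, 4, 5, 6, 7, 8}; (ii) for each edge, some bag contains both endpoints; (iii) the bags containing any fixed vertex form a subtree. All hold, so the decomposition is valid with width 3 − 1 = 2.

Yes; width 2.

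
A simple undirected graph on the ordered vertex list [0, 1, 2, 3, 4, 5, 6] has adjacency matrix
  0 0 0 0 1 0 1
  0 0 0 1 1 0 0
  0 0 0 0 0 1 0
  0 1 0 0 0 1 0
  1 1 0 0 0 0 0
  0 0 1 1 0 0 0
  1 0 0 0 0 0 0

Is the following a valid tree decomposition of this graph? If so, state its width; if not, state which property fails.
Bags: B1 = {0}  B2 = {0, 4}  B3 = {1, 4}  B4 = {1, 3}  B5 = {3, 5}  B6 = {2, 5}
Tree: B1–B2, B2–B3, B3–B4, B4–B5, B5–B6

A tree decomposition must satisfy three properties: every vertex lies in some bag; for every edge, both endpoints lie together in some bag; and for every vertex, the bags containing it form a connected subtree. Here vertex 6 appears in no bag, so the decomposition is invalid.

No — vertex 6 appears in no bag.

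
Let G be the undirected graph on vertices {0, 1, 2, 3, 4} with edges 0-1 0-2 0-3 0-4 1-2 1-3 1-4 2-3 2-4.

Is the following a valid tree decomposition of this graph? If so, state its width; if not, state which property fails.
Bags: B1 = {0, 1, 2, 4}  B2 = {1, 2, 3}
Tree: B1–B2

No — edge (0,3) lies in no bag.

A tree decomposition must satisfy three properties: every vertex lies in some bag; for every edge, both endpoints lie together in some bag; and for every vertex, the bags containing it form a connected subtree. Here edge (0,3) lies in no bag, so the decomposition is invalid.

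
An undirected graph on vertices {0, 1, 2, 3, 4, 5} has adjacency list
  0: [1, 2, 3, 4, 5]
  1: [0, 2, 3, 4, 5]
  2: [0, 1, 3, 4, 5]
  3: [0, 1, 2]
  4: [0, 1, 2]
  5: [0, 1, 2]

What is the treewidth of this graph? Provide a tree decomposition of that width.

Treewidth 3.
One such decomposition:
Bags: B1 = {0, 1, 2, 4}  B2 = {0, 1, 2, 5}  B3 = {0, 1, 2, 3}
Tree: B1–B2, B2–B3

The largest bag has 4 vertices, giving width 3; this decomposition certifies tw(G) ≤ 3. Conversely, {0, 1, 2, 3} is a clique of size 4, and the vertices of any clique must share a bag in every tree decomposition; so some bag has ≥ 4 vertices and tw(G) ≥ 3. Hence tw(G) = 3 exactly.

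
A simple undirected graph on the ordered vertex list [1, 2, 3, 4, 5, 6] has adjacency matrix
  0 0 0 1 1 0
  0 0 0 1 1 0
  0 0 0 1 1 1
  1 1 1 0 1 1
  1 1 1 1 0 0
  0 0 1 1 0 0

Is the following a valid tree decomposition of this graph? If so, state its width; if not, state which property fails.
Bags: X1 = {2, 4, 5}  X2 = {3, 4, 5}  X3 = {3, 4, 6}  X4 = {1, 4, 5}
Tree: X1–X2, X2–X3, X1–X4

Vertex coverage: the bags together contain {1, 2, 3, 4, 5, 6}, the full vertex set. Edge coverage: each edge of G has both endpoints in at least one bag. Running intersection: for every vertex, the bags containing it form a connected subtree. All three properties hold, so this is a valid tree decomposition of width max|bag| − 1 = 2, and hence tw(G) ≤ 2.

Yes; width 2.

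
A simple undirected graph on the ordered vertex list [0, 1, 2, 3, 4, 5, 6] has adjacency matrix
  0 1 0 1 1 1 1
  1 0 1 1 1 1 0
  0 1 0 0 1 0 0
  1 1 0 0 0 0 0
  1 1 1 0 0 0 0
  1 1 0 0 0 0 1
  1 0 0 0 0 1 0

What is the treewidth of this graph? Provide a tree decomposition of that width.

Treewidth 2.
Bags: B1 = {0, 1, 5}  B2 = {0, 5, 6}  B3 = {0, 1, 4}  B4 = {1, 2, 4}  B5 = {0, 1, 3}
Tree: B1–B2, B1–B3, B3–B4, B1–B5

Every bag has size at most 3, so the width is 3 − 1 = 2 and tw(G) ≤ 2. For the lower bound, the 3 vertices {0, 1, 3} are pairwise adjacent, and any tree decomposition puts a clique entirely inside one bag — forcing width ≥ 2. Therefore the treewidth is 2.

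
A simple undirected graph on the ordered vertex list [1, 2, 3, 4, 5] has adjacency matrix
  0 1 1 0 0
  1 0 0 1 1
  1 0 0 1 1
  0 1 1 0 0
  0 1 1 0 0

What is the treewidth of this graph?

A width-2 tree decomposition is:
Bags: B1 = {1, 2, 3}  B2 = {2, 3, 4}  B3 = {2, 3, 5}
Tree: B1–B2, B2–B3
Every bag has size at most 3, so the width is 3 − 1 = 2 and tw(G) ≤ 2. Since 1–2–4–3–1 is a cycle in G, G is not acyclic. Forests are exactly the graphs of treewidth ≤ 1, so tw(G) ≥ 2. The upper and lower bounds meet at 2, so that is the treewidth.

2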